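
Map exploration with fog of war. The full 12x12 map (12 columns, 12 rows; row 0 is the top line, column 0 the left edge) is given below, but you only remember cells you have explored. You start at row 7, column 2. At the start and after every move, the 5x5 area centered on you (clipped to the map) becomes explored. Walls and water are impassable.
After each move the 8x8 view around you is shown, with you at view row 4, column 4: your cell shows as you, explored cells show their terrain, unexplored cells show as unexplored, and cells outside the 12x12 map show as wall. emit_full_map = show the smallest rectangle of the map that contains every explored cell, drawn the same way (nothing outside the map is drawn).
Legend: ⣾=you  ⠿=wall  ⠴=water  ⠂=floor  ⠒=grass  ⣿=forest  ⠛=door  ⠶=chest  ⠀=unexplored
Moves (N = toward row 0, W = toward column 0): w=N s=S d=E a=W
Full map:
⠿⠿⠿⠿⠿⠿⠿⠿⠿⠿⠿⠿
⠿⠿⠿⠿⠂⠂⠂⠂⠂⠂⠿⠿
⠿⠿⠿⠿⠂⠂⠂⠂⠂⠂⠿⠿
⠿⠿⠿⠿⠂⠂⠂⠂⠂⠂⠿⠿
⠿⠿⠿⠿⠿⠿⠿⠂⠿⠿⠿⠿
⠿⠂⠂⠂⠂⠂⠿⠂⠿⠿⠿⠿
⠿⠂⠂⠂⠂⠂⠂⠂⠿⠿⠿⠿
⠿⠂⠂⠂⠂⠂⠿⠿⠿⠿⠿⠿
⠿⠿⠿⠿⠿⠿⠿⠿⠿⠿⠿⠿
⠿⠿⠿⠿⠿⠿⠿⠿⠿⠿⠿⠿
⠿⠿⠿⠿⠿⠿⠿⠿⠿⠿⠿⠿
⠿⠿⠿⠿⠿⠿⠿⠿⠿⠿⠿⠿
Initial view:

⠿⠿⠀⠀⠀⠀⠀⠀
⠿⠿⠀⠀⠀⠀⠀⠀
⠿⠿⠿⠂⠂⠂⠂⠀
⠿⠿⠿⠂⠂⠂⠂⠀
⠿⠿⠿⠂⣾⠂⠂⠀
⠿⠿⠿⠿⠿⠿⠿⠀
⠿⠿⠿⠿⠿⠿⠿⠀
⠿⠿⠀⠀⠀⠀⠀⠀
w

⠿⠿⠀⠀⠀⠀⠀⠀
⠿⠿⠀⠀⠀⠀⠀⠀
⠿⠿⠿⠿⠿⠿⠿⠀
⠿⠿⠿⠂⠂⠂⠂⠀
⠿⠿⠿⠂⣾⠂⠂⠀
⠿⠿⠿⠂⠂⠂⠂⠀
⠿⠿⠿⠿⠿⠿⠿⠀
⠿⠿⠿⠿⠿⠿⠿⠀

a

⠿⠿⠿⠀⠀⠀⠀⠀
⠿⠿⠿⠀⠀⠀⠀⠀
⠿⠿⠿⠿⠿⠿⠿⠿
⠿⠿⠿⠿⠂⠂⠂⠂
⠿⠿⠿⠿⣾⠂⠂⠂
⠿⠿⠿⠿⠂⠂⠂⠂
⠿⠿⠿⠿⠿⠿⠿⠿
⠿⠿⠿⠿⠿⠿⠿⠿

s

⠿⠿⠿⠀⠀⠀⠀⠀
⠿⠿⠿⠿⠿⠿⠿⠿
⠿⠿⠿⠿⠂⠂⠂⠂
⠿⠿⠿⠿⠂⠂⠂⠂
⠿⠿⠿⠿⣾⠂⠂⠂
⠿⠿⠿⠿⠿⠿⠿⠿
⠿⠿⠿⠿⠿⠿⠿⠿
⠿⠿⠿⠀⠀⠀⠀⠀

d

⠿⠿⠀⠀⠀⠀⠀⠀
⠿⠿⠿⠿⠿⠿⠿⠀
⠿⠿⠿⠂⠂⠂⠂⠀
⠿⠿⠿⠂⠂⠂⠂⠀
⠿⠿⠿⠂⣾⠂⠂⠀
⠿⠿⠿⠿⠿⠿⠿⠀
⠿⠿⠿⠿⠿⠿⠿⠀
⠿⠿⠀⠀⠀⠀⠀⠀

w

⠿⠿⠀⠀⠀⠀⠀⠀
⠿⠿⠀⠀⠀⠀⠀⠀
⠿⠿⠿⠿⠿⠿⠿⠀
⠿⠿⠿⠂⠂⠂⠂⠀
⠿⠿⠿⠂⣾⠂⠂⠀
⠿⠿⠿⠂⠂⠂⠂⠀
⠿⠿⠿⠿⠿⠿⠿⠀
⠿⠿⠿⠿⠿⠿⠿⠀

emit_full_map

⠿⠿⠿⠿⠿
⠿⠂⠂⠂⠂
⠿⠂⣾⠂⠂
⠿⠂⠂⠂⠂
⠿⠿⠿⠿⠿
⠿⠿⠿⠿⠿

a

⠿⠿⠿⠀⠀⠀⠀⠀
⠿⠿⠿⠀⠀⠀⠀⠀
⠿⠿⠿⠿⠿⠿⠿⠿
⠿⠿⠿⠿⠂⠂⠂⠂
⠿⠿⠿⠿⣾⠂⠂⠂
⠿⠿⠿⠿⠂⠂⠂⠂
⠿⠿⠿⠿⠿⠿⠿⠿
⠿⠿⠿⠿⠿⠿⠿⠿


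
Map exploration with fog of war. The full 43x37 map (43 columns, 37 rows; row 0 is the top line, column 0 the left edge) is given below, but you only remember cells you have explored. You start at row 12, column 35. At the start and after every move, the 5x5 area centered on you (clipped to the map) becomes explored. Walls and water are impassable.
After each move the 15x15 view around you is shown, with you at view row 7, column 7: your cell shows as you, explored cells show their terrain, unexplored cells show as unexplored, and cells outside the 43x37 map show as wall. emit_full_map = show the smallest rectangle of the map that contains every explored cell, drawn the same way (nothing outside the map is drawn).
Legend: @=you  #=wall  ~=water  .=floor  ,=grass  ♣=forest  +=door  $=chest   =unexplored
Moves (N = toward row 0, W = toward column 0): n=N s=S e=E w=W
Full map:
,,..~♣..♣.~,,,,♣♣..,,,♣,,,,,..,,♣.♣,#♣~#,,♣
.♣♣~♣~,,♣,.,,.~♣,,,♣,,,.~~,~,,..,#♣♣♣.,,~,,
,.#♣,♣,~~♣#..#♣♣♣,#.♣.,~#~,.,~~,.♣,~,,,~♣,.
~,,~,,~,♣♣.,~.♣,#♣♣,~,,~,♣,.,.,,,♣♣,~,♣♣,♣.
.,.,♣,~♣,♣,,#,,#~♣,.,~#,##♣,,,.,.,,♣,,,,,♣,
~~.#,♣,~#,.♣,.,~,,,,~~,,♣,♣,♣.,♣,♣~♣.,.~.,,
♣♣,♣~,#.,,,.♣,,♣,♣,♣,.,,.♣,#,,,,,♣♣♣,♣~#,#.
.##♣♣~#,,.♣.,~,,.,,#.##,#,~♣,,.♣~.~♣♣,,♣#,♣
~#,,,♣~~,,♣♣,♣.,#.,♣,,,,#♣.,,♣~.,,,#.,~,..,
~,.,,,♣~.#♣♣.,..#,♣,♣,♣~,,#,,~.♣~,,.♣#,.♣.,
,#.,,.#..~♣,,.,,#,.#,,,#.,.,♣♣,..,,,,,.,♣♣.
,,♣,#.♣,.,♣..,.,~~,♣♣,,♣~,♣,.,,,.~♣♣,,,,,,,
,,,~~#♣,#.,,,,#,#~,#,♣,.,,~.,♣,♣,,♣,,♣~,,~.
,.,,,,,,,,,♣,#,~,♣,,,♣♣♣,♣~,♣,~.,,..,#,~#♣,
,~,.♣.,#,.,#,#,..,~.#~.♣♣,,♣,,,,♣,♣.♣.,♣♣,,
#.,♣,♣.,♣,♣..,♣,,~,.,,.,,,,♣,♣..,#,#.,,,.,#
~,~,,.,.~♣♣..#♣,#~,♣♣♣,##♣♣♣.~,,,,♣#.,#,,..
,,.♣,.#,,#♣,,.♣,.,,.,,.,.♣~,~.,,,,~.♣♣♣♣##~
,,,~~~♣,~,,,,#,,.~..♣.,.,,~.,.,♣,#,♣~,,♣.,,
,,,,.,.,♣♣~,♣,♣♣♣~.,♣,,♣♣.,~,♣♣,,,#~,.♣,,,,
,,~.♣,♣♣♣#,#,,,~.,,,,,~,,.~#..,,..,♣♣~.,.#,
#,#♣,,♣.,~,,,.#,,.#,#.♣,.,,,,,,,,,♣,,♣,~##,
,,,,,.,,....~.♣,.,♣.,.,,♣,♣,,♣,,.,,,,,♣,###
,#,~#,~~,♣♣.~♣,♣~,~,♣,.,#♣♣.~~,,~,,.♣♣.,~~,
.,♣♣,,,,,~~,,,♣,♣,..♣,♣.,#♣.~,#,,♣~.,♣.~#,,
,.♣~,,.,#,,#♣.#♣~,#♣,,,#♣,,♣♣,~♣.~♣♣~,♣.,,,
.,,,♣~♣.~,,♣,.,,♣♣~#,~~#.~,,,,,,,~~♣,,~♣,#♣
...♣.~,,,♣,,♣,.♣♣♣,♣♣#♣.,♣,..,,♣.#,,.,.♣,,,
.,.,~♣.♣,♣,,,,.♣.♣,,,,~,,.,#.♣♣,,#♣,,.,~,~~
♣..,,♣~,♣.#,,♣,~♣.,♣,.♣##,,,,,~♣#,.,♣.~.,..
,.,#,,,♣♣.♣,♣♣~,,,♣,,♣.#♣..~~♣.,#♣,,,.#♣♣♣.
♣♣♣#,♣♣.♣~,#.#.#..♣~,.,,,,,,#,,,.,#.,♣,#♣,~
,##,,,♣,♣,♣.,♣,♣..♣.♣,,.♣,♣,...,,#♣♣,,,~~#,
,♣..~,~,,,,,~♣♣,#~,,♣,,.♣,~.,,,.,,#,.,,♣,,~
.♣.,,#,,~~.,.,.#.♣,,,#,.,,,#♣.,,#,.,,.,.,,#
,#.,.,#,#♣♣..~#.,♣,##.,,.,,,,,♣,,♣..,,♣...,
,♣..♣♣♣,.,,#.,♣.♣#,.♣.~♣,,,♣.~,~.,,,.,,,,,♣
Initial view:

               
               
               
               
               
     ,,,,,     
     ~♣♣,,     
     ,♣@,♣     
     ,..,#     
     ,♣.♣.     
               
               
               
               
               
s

               
               
               
               
     ,,,,,     
     ~♣♣,,     
     ,♣,,♣     
     ,.@,#     
     ,♣.♣.     
     #,#.,     
               
               
               
               
               

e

              #
              #
              #
              #
    ,,,,,     #
    ~♣♣,,,    #
    ,♣,,♣~    #
    ,..@#,    #
    ,♣.♣.,    #
    #,#.,,    #
              #
              #
              #
              #
              #

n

              #
              #
              #
              #
              #
    ,,,,,.    #
    ~♣♣,,,    #
    ,♣,@♣~    #
    ,..,#,    #
    ,♣.♣.,    #
    #,#.,,    #
              #
              #
              #
              #

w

               
               
               
               
               
     ,,,,,.    
     ~♣♣,,,    
     ,♣@,♣~    
     ,..,#,    
     ,♣.♣.,    
     #,#.,,    
               
               
               
               

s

               
               
               
               
     ,,,,,.    
     ~♣♣,,,    
     ,♣,,♣~    
     ,.@,#,    
     ,♣.♣.,    
     #,#.,,    
               
               
               
               
               

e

              #
              #
              #
              #
    ,,,,,.    #
    ~♣♣,,,    #
    ,♣,,♣~    #
    ,..@#,    #
    ,♣.♣.,    #
    #,#.,,    #
              #
              #
              #
              #
              #

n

              #
              #
              #
              #
              #
    ,,,,,.    #
    ~♣♣,,,    #
    ,♣,@♣~    #
    ,..,#,    #
    ,♣.♣.,    #
    #,#.,,    #
              #
              #
              #
              #

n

              #
              #
              #
              #
              #
     ,.♣#,    #
    ,,,,,.    #
    ~♣♣@,,    #
    ,♣,,♣~    #
    ,..,#,    #
    ,♣.♣.,    #
    #,#.,,    #
              #
              #
              #

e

             ##
             ##
             ##
             ##
             ##
    ,.♣#,.   ##
   ,,,,,.,   ##
   ~♣♣,@,,   ##
   ,♣,,♣~,   ##
   ,..,#,~   ##
   ,♣.♣.,    ##
   #,#.,,    ##
             ##
             ##
             ##

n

             ##
             ##
             ##
             ##
             ##
     #.,~,   ##
    ,.♣#,.   ##
   ,,,,@.,   ##
   ~♣♣,,,,   ##
   ,♣,,♣~,   ##
   ,..,#,~   ##
   ,♣.♣.,    ##
   #,#.,,    ##
             ##
             ##

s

             ##
             ##
             ##
             ##
     #.,~,   ##
    ,.♣#,.   ##
   ,,,,,.,   ##
   ~♣♣,@,,   ##
   ,♣,,♣~,   ##
   ,..,#,~   ##
   ,♣.♣.,    ##
   #,#.,,    ##
             ##
             ##
             ##

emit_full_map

  #.,~,
 ,.♣#,.
,,,,,.,
~♣♣,@,,
,♣,,♣~,
,..,#,~
,♣.♣., 
#,#.,, 

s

             ##
             ##
             ##
     #.,~,   ##
    ,.♣#,.   ##
   ,,,,,.,   ##
   ~♣♣,,,,   ##
   ,♣,,@~,   ##
   ,..,#,~   ##
   ,♣.♣.,♣   ##
   #,#.,,    ##
             ##
             ##
             ##
             ##

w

              #
              #
              #
      #.,~,   #
     ,.♣#,.   #
    ,,,,,.,   #
    ~♣♣,,,,   #
    ,♣,@♣~,   #
    ,..,#,~   #
    ,♣.♣.,♣   #
    #,#.,,    #
              #
              #
              #
              #

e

             ##
             ##
             ##
     #.,~,   ##
    ,.♣#,.   ##
   ,,,,,.,   ##
   ~♣♣,,,,   ##
   ,♣,,@~,   ##
   ,..,#,~   ##
   ,♣.♣.,♣   ##
   #,#.,,    ##
             ##
             ##
             ##
             ##

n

             ##
             ##
             ##
             ##
     #.,~,   ##
    ,.♣#,.   ##
   ,,,,,.,   ##
   ~♣♣,@,,   ##
   ,♣,,♣~,   ##
   ,..,#,~   ##
   ,♣.♣.,♣   ##
   #,#.,,    ##
             ##
             ##
             ##

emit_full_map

  #.,~,
 ,.♣#,.
,,,,,.,
~♣♣,@,,
,♣,,♣~,
,..,#,~
,♣.♣.,♣
#,#.,, 


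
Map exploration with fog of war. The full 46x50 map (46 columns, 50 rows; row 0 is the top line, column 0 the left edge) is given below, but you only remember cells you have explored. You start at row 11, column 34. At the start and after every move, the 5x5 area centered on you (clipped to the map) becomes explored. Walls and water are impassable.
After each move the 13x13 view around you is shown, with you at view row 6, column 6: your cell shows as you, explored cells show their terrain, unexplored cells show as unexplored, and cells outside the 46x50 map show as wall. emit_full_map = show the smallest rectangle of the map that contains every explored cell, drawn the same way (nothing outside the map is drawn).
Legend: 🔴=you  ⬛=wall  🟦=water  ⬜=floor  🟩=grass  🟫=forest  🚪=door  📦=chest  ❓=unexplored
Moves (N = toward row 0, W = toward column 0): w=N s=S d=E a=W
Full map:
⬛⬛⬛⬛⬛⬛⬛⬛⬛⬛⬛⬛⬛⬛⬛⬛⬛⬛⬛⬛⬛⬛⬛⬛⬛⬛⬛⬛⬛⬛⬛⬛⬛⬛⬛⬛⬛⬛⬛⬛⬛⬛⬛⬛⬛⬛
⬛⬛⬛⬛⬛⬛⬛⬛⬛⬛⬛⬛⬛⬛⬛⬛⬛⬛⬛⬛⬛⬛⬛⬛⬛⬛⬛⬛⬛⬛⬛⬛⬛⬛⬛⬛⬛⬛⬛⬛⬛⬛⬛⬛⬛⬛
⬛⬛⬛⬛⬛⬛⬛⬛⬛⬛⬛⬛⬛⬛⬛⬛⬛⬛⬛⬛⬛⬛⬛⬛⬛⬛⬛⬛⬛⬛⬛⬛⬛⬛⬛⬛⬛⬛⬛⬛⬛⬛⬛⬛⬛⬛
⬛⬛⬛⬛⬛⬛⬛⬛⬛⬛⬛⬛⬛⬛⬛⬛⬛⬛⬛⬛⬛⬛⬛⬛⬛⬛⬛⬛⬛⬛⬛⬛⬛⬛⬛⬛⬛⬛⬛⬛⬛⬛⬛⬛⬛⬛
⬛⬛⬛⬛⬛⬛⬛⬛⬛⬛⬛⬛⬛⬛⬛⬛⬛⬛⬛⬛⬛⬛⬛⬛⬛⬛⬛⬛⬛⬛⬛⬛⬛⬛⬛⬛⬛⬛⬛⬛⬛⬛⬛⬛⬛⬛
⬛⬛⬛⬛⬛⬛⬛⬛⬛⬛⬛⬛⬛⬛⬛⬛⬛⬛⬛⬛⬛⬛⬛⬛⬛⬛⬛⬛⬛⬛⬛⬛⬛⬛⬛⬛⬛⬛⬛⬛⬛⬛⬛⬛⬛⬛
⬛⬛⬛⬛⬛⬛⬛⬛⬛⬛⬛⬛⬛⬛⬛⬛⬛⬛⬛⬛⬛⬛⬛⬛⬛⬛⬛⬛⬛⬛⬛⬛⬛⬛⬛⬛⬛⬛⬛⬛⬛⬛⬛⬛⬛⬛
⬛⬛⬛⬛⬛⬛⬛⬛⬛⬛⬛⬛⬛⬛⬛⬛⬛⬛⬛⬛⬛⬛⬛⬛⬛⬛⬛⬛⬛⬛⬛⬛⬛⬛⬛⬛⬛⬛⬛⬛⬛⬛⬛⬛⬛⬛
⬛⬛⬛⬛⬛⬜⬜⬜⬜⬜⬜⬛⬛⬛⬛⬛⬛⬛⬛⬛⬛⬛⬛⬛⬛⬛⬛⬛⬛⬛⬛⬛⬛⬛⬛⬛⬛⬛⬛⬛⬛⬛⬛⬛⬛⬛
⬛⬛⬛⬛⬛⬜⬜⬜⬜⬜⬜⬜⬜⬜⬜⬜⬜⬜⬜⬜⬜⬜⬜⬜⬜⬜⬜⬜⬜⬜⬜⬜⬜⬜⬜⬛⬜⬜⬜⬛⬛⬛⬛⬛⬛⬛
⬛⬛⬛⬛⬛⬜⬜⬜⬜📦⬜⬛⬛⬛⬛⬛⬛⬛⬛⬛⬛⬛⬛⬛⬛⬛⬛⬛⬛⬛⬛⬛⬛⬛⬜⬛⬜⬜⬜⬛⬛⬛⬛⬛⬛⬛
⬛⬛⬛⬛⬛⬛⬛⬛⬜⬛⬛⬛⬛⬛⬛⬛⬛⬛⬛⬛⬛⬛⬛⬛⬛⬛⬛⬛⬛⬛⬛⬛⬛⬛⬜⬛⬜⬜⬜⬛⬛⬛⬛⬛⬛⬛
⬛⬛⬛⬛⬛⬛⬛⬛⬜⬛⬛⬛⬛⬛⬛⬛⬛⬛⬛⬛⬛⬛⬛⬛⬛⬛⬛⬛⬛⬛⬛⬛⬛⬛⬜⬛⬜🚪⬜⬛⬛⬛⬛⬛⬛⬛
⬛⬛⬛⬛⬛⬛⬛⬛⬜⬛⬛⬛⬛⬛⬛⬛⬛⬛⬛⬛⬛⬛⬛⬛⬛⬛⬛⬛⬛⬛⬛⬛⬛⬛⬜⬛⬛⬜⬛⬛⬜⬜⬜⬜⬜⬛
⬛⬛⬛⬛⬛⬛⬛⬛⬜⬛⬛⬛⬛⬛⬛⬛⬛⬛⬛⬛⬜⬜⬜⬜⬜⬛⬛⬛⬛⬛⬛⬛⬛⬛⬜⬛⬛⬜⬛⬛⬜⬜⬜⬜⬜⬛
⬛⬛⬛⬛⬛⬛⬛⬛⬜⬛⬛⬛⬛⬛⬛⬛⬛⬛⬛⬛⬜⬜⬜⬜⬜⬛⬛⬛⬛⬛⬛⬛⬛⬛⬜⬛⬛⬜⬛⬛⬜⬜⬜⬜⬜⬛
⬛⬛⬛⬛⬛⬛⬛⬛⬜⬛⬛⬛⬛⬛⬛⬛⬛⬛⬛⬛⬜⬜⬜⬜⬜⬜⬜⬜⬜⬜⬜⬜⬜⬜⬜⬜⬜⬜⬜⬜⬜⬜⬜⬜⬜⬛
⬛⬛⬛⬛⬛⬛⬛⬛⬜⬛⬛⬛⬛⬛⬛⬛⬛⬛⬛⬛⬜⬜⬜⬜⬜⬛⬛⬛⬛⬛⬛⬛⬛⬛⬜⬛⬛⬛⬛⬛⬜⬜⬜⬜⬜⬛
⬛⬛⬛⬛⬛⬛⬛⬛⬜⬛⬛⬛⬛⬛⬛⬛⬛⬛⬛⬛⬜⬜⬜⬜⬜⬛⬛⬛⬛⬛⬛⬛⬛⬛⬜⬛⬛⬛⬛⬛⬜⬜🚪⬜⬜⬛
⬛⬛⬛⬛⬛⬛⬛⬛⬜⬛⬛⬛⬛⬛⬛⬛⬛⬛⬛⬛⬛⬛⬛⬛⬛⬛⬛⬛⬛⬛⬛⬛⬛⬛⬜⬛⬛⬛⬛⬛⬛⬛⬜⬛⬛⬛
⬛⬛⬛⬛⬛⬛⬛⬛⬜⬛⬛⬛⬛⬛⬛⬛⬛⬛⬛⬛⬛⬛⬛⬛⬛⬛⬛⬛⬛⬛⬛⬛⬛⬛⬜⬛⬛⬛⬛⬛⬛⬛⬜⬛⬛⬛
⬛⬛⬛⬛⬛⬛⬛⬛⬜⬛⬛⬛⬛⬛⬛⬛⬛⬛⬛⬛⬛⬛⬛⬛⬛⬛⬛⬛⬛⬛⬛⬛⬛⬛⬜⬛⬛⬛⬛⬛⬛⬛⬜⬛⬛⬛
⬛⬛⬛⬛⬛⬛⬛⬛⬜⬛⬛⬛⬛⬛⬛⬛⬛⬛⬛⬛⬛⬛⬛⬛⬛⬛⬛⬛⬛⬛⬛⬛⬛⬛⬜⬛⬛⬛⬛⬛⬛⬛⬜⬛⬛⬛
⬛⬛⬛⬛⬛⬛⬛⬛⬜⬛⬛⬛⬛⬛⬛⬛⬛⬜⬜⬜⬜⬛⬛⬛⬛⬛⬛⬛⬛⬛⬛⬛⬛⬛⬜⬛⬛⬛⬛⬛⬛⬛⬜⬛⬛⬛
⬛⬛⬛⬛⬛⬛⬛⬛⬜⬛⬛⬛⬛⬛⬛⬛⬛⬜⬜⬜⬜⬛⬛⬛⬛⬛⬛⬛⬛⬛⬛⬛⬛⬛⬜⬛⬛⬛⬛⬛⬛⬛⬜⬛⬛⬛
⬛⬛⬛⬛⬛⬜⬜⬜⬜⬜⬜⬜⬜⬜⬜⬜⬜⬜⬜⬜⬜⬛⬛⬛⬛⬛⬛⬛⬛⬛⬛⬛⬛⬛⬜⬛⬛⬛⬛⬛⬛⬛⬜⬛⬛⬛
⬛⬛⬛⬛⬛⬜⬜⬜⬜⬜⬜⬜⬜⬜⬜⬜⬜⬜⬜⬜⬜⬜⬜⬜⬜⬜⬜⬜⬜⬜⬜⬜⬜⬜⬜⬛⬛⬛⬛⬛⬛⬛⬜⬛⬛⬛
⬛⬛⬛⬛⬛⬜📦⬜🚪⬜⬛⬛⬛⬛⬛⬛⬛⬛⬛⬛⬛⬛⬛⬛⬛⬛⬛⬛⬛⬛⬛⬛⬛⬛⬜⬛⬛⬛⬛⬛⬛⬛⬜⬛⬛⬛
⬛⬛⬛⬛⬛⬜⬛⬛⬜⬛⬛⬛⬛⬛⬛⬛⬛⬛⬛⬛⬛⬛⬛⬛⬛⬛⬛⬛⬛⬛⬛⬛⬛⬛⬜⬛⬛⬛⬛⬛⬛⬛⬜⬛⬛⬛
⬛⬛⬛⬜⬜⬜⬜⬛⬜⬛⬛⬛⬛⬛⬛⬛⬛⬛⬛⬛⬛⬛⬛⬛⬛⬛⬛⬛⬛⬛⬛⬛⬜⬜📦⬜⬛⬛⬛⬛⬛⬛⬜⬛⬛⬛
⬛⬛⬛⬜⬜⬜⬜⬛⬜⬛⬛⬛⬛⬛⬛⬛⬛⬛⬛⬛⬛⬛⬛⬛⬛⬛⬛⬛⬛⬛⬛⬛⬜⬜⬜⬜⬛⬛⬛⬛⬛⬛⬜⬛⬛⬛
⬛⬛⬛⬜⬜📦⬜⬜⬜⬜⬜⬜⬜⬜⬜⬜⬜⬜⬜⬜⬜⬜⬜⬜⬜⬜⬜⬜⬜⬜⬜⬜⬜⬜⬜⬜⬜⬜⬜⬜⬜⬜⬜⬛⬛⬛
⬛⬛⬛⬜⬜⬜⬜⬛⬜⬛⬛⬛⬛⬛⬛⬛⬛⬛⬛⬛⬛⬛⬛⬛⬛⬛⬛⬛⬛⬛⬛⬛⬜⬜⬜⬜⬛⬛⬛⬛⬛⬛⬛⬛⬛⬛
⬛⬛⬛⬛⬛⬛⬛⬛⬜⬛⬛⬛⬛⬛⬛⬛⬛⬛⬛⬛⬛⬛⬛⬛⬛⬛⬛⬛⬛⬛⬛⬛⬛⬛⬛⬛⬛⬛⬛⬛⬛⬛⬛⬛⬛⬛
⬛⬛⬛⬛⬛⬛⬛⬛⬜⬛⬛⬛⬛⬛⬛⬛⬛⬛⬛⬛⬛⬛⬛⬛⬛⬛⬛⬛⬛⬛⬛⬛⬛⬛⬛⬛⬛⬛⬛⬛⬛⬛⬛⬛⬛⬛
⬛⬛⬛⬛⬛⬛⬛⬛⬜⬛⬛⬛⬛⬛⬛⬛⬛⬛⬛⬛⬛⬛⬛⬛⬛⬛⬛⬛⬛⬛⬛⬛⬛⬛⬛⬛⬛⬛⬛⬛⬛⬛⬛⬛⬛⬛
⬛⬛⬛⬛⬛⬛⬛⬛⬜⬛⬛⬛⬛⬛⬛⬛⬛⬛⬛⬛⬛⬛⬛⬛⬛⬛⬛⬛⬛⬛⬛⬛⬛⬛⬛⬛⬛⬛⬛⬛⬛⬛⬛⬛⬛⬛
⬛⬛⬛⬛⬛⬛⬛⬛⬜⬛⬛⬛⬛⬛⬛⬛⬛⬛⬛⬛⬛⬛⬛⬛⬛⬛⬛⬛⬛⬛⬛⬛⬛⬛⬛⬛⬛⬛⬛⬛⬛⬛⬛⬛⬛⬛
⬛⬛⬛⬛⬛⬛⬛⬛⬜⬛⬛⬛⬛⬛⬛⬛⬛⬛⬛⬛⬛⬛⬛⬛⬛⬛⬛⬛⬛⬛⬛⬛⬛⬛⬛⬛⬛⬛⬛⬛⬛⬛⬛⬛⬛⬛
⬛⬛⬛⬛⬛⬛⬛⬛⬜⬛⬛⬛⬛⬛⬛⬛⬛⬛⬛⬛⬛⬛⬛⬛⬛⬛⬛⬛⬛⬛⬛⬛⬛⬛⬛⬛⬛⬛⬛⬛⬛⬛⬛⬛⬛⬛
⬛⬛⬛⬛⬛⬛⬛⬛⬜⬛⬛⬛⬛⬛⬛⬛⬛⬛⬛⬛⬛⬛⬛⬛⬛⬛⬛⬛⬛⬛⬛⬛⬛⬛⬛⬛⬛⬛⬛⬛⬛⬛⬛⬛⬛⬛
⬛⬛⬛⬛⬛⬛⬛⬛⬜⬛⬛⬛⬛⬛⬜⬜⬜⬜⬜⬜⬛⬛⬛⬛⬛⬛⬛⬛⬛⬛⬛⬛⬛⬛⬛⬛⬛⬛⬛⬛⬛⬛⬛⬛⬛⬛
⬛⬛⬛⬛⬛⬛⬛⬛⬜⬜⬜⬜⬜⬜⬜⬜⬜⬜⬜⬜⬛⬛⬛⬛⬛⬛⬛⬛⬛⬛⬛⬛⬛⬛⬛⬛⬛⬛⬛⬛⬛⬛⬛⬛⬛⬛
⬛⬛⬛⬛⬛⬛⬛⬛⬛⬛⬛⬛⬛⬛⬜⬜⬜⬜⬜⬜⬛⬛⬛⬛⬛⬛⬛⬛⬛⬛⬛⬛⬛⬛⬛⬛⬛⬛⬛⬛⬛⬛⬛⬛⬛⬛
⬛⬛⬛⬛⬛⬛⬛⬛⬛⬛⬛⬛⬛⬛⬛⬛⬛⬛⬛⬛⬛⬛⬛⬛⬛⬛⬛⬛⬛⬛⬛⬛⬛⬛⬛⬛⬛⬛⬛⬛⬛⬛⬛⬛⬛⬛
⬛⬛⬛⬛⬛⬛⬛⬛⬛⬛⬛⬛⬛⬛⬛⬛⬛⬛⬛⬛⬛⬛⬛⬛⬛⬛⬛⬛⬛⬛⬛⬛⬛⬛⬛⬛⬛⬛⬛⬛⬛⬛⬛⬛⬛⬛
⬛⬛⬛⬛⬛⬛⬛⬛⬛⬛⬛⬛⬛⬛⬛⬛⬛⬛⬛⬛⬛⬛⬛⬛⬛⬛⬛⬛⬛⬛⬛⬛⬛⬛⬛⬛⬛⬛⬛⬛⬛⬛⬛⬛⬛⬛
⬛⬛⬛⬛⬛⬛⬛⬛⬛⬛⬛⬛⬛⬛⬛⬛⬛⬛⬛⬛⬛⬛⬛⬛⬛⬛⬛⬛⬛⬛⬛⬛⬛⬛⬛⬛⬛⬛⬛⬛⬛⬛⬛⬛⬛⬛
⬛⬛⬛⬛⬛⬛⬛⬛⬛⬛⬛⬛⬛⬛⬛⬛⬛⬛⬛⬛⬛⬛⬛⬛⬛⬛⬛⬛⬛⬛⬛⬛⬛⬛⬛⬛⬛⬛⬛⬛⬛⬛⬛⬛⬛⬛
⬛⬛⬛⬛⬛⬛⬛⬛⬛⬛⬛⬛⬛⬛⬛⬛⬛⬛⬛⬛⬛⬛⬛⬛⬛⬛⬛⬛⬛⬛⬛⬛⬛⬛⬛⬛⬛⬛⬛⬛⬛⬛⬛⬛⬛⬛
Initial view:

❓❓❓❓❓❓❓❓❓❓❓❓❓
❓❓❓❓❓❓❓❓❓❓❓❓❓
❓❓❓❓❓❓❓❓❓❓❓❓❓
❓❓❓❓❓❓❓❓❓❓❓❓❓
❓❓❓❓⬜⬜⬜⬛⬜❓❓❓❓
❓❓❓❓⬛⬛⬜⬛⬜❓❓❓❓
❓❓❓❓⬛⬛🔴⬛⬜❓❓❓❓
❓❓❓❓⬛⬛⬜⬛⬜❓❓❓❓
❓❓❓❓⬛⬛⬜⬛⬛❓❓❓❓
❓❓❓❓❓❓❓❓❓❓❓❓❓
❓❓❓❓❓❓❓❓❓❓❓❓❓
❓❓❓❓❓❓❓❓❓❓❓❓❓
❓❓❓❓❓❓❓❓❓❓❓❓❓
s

❓❓❓❓❓❓❓❓❓❓❓❓❓
❓❓❓❓❓❓❓❓❓❓❓❓❓
❓❓❓❓❓❓❓❓❓❓❓❓❓
❓❓❓❓⬜⬜⬜⬛⬜❓❓❓❓
❓❓❓❓⬛⬛⬜⬛⬜❓❓❓❓
❓❓❓❓⬛⬛⬜⬛⬜❓❓❓❓
❓❓❓❓⬛⬛🔴⬛⬜❓❓❓❓
❓❓❓❓⬛⬛⬜⬛⬛❓❓❓❓
❓❓❓❓⬛⬛⬜⬛⬛❓❓❓❓
❓❓❓❓❓❓❓❓❓❓❓❓❓
❓❓❓❓❓❓❓❓❓❓❓❓❓
❓❓❓❓❓❓❓❓❓❓❓❓❓
❓❓❓❓❓❓❓❓❓❓❓❓❓

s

❓❓❓❓❓❓❓❓❓❓❓❓❓
❓❓❓❓❓❓❓❓❓❓❓❓❓
❓❓❓❓⬜⬜⬜⬛⬜❓❓❓❓
❓❓❓❓⬛⬛⬜⬛⬜❓❓❓❓
❓❓❓❓⬛⬛⬜⬛⬜❓❓❓❓
❓❓❓❓⬛⬛⬜⬛⬜❓❓❓❓
❓❓❓❓⬛⬛🔴⬛⬛❓❓❓❓
❓❓❓❓⬛⬛⬜⬛⬛❓❓❓❓
❓❓❓❓⬛⬛⬜⬛⬛❓❓❓❓
❓❓❓❓❓❓❓❓❓❓❓❓❓
❓❓❓❓❓❓❓❓❓❓❓❓❓
❓❓❓❓❓❓❓❓❓❓❓❓❓
❓❓❓❓❓❓❓❓❓❓❓❓❓

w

❓❓❓❓❓❓❓❓❓❓❓❓❓
❓❓❓❓❓❓❓❓❓❓❓❓❓
❓❓❓❓❓❓❓❓❓❓❓❓❓
❓❓❓❓⬜⬜⬜⬛⬜❓❓❓❓
❓❓❓❓⬛⬛⬜⬛⬜❓❓❓❓
❓❓❓❓⬛⬛⬜⬛⬜❓❓❓❓
❓❓❓❓⬛⬛🔴⬛⬜❓❓❓❓
❓❓❓❓⬛⬛⬜⬛⬛❓❓❓❓
❓❓❓❓⬛⬛⬜⬛⬛❓❓❓❓
❓❓❓❓⬛⬛⬜⬛⬛❓❓❓❓
❓❓❓❓❓❓❓❓❓❓❓❓❓
❓❓❓❓❓❓❓❓❓❓❓❓❓
❓❓❓❓❓❓❓❓❓❓❓❓❓

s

❓❓❓❓❓❓❓❓❓❓❓❓❓
❓❓❓❓❓❓❓❓❓❓❓❓❓
❓❓❓❓⬜⬜⬜⬛⬜❓❓❓❓
❓❓❓❓⬛⬛⬜⬛⬜❓❓❓❓
❓❓❓❓⬛⬛⬜⬛⬜❓❓❓❓
❓❓❓❓⬛⬛⬜⬛⬜❓❓❓❓
❓❓❓❓⬛⬛🔴⬛⬛❓❓❓❓
❓❓❓❓⬛⬛⬜⬛⬛❓❓❓❓
❓❓❓❓⬛⬛⬜⬛⬛❓❓❓❓
❓❓❓❓❓❓❓❓❓❓❓❓❓
❓❓❓❓❓❓❓❓❓❓❓❓❓
❓❓❓❓❓❓❓❓❓❓❓❓❓
❓❓❓❓❓❓❓❓❓❓❓❓❓

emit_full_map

⬜⬜⬜⬛⬜
⬛⬛⬜⬛⬜
⬛⬛⬜⬛⬜
⬛⬛⬜⬛⬜
⬛⬛🔴⬛⬛
⬛⬛⬜⬛⬛
⬛⬛⬜⬛⬛

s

❓❓❓❓❓❓❓❓❓❓❓❓❓
❓❓❓❓⬜⬜⬜⬛⬜❓❓❓❓
❓❓❓❓⬛⬛⬜⬛⬜❓❓❓❓
❓❓❓❓⬛⬛⬜⬛⬜❓❓❓❓
❓❓❓❓⬛⬛⬜⬛⬜❓❓❓❓
❓❓❓❓⬛⬛⬜⬛⬛❓❓❓❓
❓❓❓❓⬛⬛🔴⬛⬛❓❓❓❓
❓❓❓❓⬛⬛⬜⬛⬛❓❓❓❓
❓❓❓❓⬜⬜⬜⬜⬜❓❓❓❓
❓❓❓❓❓❓❓❓❓❓❓❓❓
❓❓❓❓❓❓❓❓❓❓❓❓❓
❓❓❓❓❓❓❓❓❓❓❓❓❓
❓❓❓❓❓❓❓❓❓❓❓❓❓

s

❓❓❓❓⬜⬜⬜⬛⬜❓❓❓❓
❓❓❓❓⬛⬛⬜⬛⬜❓❓❓❓
❓❓❓❓⬛⬛⬜⬛⬜❓❓❓❓
❓❓❓❓⬛⬛⬜⬛⬜❓❓❓❓
❓❓❓❓⬛⬛⬜⬛⬛❓❓❓❓
❓❓❓❓⬛⬛⬜⬛⬛❓❓❓❓
❓❓❓❓⬛⬛🔴⬛⬛❓❓❓❓
❓❓❓❓⬜⬜⬜⬜⬜❓❓❓❓
❓❓❓❓⬛⬛⬜⬛⬛❓❓❓❓
❓❓❓❓❓❓❓❓❓❓❓❓❓
❓❓❓❓❓❓❓❓❓❓❓❓❓
❓❓❓❓❓❓❓❓❓❓❓❓❓
❓❓❓❓❓❓❓❓❓❓❓❓❓

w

❓❓❓❓❓❓❓❓❓❓❓❓❓
❓❓❓❓⬜⬜⬜⬛⬜❓❓❓❓
❓❓❓❓⬛⬛⬜⬛⬜❓❓❓❓
❓❓❓❓⬛⬛⬜⬛⬜❓❓❓❓
❓❓❓❓⬛⬛⬜⬛⬜❓❓❓❓
❓❓❓❓⬛⬛⬜⬛⬛❓❓❓❓
❓❓❓❓⬛⬛🔴⬛⬛❓❓❓❓
❓❓❓❓⬛⬛⬜⬛⬛❓❓❓❓
❓❓❓❓⬜⬜⬜⬜⬜❓❓❓❓
❓❓❓❓⬛⬛⬜⬛⬛❓❓❓❓
❓❓❓❓❓❓❓❓❓❓❓❓❓
❓❓❓❓❓❓❓❓❓❓❓❓❓
❓❓❓❓❓❓❓❓❓❓❓❓❓

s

❓❓❓❓⬜⬜⬜⬛⬜❓❓❓❓
❓❓❓❓⬛⬛⬜⬛⬜❓❓❓❓
❓❓❓❓⬛⬛⬜⬛⬜❓❓❓❓
❓❓❓❓⬛⬛⬜⬛⬜❓❓❓❓
❓❓❓❓⬛⬛⬜⬛⬛❓❓❓❓
❓❓❓❓⬛⬛⬜⬛⬛❓❓❓❓
❓❓❓❓⬛⬛🔴⬛⬛❓❓❓❓
❓❓❓❓⬜⬜⬜⬜⬜❓❓❓❓
❓❓❓❓⬛⬛⬜⬛⬛❓❓❓❓
❓❓❓❓❓❓❓❓❓❓❓❓❓
❓❓❓❓❓❓❓❓❓❓❓❓❓
❓❓❓❓❓❓❓❓❓❓❓❓❓
❓❓❓❓❓❓❓❓❓❓❓❓❓

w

❓❓❓❓❓❓❓❓❓❓❓❓❓
❓❓❓❓⬜⬜⬜⬛⬜❓❓❓❓
❓❓❓❓⬛⬛⬜⬛⬜❓❓❓❓
❓❓❓❓⬛⬛⬜⬛⬜❓❓❓❓
❓❓❓❓⬛⬛⬜⬛⬜❓❓❓❓
❓❓❓❓⬛⬛⬜⬛⬛❓❓❓❓
❓❓❓❓⬛⬛🔴⬛⬛❓❓❓❓
❓❓❓❓⬛⬛⬜⬛⬛❓❓❓❓
❓❓❓❓⬜⬜⬜⬜⬜❓❓❓❓
❓❓❓❓⬛⬛⬜⬛⬛❓❓❓❓
❓❓❓❓❓❓❓❓❓❓❓❓❓
❓❓❓❓❓❓❓❓❓❓❓❓❓
❓❓❓❓❓❓❓❓❓❓❓❓❓


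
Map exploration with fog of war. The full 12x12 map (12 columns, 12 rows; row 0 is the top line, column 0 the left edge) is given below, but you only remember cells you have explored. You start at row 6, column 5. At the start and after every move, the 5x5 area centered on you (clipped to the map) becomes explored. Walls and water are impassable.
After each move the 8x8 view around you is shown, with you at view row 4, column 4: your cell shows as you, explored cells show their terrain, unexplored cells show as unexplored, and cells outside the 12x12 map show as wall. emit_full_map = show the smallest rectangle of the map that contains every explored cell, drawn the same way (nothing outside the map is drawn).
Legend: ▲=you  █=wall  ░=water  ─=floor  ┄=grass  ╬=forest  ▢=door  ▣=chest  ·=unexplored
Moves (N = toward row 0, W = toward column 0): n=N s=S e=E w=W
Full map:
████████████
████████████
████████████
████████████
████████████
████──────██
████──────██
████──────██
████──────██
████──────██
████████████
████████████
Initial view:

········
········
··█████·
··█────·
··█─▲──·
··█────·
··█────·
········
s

········
··█████·
··█────·
··█────·
··█─▲──·
··█────·
··█────·
········

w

········
···█████
··██────
··██────
··██▲───
··██────
··██────
········

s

···█████
··██────
··██────
··██────
··██▲───
··██────
··█████·
········

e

··█████·
·██────·
·██────·
·██────·
·██─▲──·
·██────·
·██████·
········

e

·█████··
██────··
██─────·
██─────·
██──▲──·
██─────·
███████·
········

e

█████···
█────···
█──────·
█──────·
█───▲──·
█──────·
███████·
········

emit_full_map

·█████··
██────··
██──────
██──────
██───▲──
██──────
████████

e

████····
────····
──────█·
──────█·
────▲─█·
──────█·
███████·
········

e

███····█
───····█
─────███
─────███
────▲███
─────███
████████
·······█

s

───····█
─────███
─────███
─────███
────▲███
████████
··██████
████████

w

────····
──────██
──────██
──────██
────▲─██
████████
··██████
████████

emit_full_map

·█████····
██────····
██──────██
██──────██
██──────██
██────▲─██
██████████
····██████


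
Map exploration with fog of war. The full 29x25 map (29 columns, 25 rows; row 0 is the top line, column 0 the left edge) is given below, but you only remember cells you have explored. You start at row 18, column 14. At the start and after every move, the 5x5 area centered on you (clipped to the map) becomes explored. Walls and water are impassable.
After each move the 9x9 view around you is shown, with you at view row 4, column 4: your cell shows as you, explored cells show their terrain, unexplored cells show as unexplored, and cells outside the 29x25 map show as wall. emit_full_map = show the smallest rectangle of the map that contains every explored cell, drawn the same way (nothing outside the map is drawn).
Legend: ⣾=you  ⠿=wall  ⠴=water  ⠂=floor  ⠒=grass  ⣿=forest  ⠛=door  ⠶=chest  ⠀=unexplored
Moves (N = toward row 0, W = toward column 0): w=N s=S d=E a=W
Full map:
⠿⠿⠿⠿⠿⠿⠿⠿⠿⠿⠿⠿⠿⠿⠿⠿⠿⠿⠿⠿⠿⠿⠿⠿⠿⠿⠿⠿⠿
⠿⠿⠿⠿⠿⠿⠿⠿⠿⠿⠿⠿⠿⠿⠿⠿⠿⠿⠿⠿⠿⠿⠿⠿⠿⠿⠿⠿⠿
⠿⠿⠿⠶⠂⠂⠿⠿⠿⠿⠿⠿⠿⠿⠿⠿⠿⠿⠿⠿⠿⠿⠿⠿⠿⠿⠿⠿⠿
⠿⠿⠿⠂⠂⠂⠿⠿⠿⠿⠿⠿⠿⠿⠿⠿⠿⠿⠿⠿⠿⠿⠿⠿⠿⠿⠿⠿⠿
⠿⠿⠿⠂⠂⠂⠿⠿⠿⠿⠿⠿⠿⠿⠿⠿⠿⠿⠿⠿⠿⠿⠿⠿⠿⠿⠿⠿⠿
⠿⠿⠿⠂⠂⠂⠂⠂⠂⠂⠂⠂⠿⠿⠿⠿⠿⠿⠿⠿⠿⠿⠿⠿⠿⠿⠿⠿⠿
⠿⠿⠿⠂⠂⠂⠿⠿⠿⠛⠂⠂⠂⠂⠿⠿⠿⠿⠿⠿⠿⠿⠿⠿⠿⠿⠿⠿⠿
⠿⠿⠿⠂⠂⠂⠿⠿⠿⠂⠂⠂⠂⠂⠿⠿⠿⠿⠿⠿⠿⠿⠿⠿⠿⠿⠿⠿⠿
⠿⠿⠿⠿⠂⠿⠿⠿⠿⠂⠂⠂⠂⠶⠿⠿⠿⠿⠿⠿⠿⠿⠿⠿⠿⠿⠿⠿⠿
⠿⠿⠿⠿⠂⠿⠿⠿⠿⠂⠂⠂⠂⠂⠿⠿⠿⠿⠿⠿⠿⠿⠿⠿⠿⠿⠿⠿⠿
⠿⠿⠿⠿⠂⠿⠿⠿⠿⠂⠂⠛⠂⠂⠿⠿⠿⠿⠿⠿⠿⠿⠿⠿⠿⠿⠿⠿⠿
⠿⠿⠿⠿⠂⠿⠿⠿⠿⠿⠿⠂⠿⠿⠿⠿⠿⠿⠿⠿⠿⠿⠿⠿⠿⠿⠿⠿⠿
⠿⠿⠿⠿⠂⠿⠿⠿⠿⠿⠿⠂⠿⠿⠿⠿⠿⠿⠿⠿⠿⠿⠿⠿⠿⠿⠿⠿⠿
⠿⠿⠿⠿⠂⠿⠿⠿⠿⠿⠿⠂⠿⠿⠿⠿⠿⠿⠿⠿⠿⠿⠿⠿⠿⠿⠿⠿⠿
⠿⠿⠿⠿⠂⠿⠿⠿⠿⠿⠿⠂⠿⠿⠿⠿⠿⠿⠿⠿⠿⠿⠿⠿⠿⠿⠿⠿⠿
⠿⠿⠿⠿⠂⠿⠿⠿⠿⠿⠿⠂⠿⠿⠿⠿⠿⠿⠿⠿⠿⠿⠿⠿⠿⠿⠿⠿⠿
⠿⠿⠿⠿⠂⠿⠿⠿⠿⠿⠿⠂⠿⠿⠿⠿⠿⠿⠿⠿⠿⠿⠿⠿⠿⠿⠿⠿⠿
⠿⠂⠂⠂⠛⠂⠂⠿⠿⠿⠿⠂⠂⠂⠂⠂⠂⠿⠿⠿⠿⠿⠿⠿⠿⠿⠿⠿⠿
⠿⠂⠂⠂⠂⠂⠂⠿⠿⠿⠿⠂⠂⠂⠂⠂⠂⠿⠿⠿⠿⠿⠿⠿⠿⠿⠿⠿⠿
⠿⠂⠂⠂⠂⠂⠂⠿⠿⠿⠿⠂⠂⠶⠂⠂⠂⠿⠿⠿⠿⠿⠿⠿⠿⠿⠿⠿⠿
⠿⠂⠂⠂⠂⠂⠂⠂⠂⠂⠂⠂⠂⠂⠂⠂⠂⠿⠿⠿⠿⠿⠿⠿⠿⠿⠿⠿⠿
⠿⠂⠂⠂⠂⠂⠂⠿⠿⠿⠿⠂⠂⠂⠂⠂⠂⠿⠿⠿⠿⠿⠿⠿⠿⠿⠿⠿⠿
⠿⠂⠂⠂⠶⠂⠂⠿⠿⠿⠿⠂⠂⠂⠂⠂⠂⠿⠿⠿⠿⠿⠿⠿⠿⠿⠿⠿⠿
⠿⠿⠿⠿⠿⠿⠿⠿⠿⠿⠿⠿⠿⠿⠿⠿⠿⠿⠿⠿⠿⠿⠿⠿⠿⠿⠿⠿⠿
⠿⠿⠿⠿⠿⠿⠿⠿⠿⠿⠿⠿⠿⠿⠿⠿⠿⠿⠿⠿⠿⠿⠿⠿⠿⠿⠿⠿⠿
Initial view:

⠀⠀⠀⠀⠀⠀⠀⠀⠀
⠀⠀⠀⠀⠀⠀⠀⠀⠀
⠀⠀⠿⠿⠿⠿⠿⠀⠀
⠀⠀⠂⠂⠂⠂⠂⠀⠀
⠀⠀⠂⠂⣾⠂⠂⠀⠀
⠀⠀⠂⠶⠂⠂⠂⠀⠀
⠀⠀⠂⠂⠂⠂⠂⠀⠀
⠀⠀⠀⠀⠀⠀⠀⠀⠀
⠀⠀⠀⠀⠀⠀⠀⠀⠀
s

⠀⠀⠀⠀⠀⠀⠀⠀⠀
⠀⠀⠿⠿⠿⠿⠿⠀⠀
⠀⠀⠂⠂⠂⠂⠂⠀⠀
⠀⠀⠂⠂⠂⠂⠂⠀⠀
⠀⠀⠂⠶⣾⠂⠂⠀⠀
⠀⠀⠂⠂⠂⠂⠂⠀⠀
⠀⠀⠂⠂⠂⠂⠂⠀⠀
⠀⠀⠀⠀⠀⠀⠀⠀⠀
⠀⠀⠀⠀⠀⠀⠀⠀⠀

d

⠀⠀⠀⠀⠀⠀⠀⠀⠀
⠀⠿⠿⠿⠿⠿⠀⠀⠀
⠀⠂⠂⠂⠂⠂⠿⠀⠀
⠀⠂⠂⠂⠂⠂⠿⠀⠀
⠀⠂⠶⠂⣾⠂⠿⠀⠀
⠀⠂⠂⠂⠂⠂⠿⠀⠀
⠀⠂⠂⠂⠂⠂⠿⠀⠀
⠀⠀⠀⠀⠀⠀⠀⠀⠀
⠀⠀⠀⠀⠀⠀⠀⠀⠀

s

⠀⠿⠿⠿⠿⠿⠀⠀⠀
⠀⠂⠂⠂⠂⠂⠿⠀⠀
⠀⠂⠂⠂⠂⠂⠿⠀⠀
⠀⠂⠶⠂⠂⠂⠿⠀⠀
⠀⠂⠂⠂⣾⠂⠿⠀⠀
⠀⠂⠂⠂⠂⠂⠿⠀⠀
⠀⠀⠂⠂⠂⠂⠿⠀⠀
⠀⠀⠀⠀⠀⠀⠀⠀⠀
⠀⠀⠀⠀⠀⠀⠀⠀⠀

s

⠀⠂⠂⠂⠂⠂⠿⠀⠀
⠀⠂⠂⠂⠂⠂⠿⠀⠀
⠀⠂⠶⠂⠂⠂⠿⠀⠀
⠀⠂⠂⠂⠂⠂⠿⠀⠀
⠀⠂⠂⠂⣾⠂⠿⠀⠀
⠀⠀⠂⠂⠂⠂⠿⠀⠀
⠀⠀⠿⠿⠿⠿⠿⠀⠀
⠀⠀⠀⠀⠀⠀⠀⠀⠀
⠿⠿⠿⠿⠿⠿⠿⠿⠿

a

⠀⠀⠂⠂⠂⠂⠂⠿⠀
⠀⠀⠂⠂⠂⠂⠂⠿⠀
⠀⠀⠂⠶⠂⠂⠂⠿⠀
⠀⠀⠂⠂⠂⠂⠂⠿⠀
⠀⠀⠂⠂⣾⠂⠂⠿⠀
⠀⠀⠂⠂⠂⠂⠂⠿⠀
⠀⠀⠿⠿⠿⠿⠿⠿⠀
⠀⠀⠀⠀⠀⠀⠀⠀⠀
⠿⠿⠿⠿⠿⠿⠿⠿⠿

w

⠀⠀⠿⠿⠿⠿⠿⠀⠀
⠀⠀⠂⠂⠂⠂⠂⠿⠀
⠀⠀⠂⠂⠂⠂⠂⠿⠀
⠀⠀⠂⠶⠂⠂⠂⠿⠀
⠀⠀⠂⠂⣾⠂⠂⠿⠀
⠀⠀⠂⠂⠂⠂⠂⠿⠀
⠀⠀⠂⠂⠂⠂⠂⠿⠀
⠀⠀⠿⠿⠿⠿⠿⠿⠀
⠀⠀⠀⠀⠀⠀⠀⠀⠀

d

⠀⠿⠿⠿⠿⠿⠀⠀⠀
⠀⠂⠂⠂⠂⠂⠿⠀⠀
⠀⠂⠂⠂⠂⠂⠿⠀⠀
⠀⠂⠶⠂⠂⠂⠿⠀⠀
⠀⠂⠂⠂⣾⠂⠿⠀⠀
⠀⠂⠂⠂⠂⠂⠿⠀⠀
⠀⠂⠂⠂⠂⠂⠿⠀⠀
⠀⠿⠿⠿⠿⠿⠿⠀⠀
⠀⠀⠀⠀⠀⠀⠀⠀⠀

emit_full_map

⠿⠿⠿⠿⠿⠀
⠂⠂⠂⠂⠂⠿
⠂⠂⠂⠂⠂⠿
⠂⠶⠂⠂⠂⠿
⠂⠂⠂⣾⠂⠿
⠂⠂⠂⠂⠂⠿
⠂⠂⠂⠂⠂⠿
⠿⠿⠿⠿⠿⠿

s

⠀⠂⠂⠂⠂⠂⠿⠀⠀
⠀⠂⠂⠂⠂⠂⠿⠀⠀
⠀⠂⠶⠂⠂⠂⠿⠀⠀
⠀⠂⠂⠂⠂⠂⠿⠀⠀
⠀⠂⠂⠂⣾⠂⠿⠀⠀
⠀⠂⠂⠂⠂⠂⠿⠀⠀
⠀⠿⠿⠿⠿⠿⠿⠀⠀
⠀⠀⠀⠀⠀⠀⠀⠀⠀
⠿⠿⠿⠿⠿⠿⠿⠿⠿

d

⠂⠂⠂⠂⠂⠿⠀⠀⠀
⠂⠂⠂⠂⠂⠿⠀⠀⠀
⠂⠶⠂⠂⠂⠿⠿⠀⠀
⠂⠂⠂⠂⠂⠿⠿⠀⠀
⠂⠂⠂⠂⣾⠿⠿⠀⠀
⠂⠂⠂⠂⠂⠿⠿⠀⠀
⠿⠿⠿⠿⠿⠿⠿⠀⠀
⠀⠀⠀⠀⠀⠀⠀⠀⠀
⠿⠿⠿⠿⠿⠿⠿⠿⠿

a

⠀⠂⠂⠂⠂⠂⠿⠀⠀
⠀⠂⠂⠂⠂⠂⠿⠀⠀
⠀⠂⠶⠂⠂⠂⠿⠿⠀
⠀⠂⠂⠂⠂⠂⠿⠿⠀
⠀⠂⠂⠂⣾⠂⠿⠿⠀
⠀⠂⠂⠂⠂⠂⠿⠿⠀
⠀⠿⠿⠿⠿⠿⠿⠿⠀
⠀⠀⠀⠀⠀⠀⠀⠀⠀
⠿⠿⠿⠿⠿⠿⠿⠿⠿

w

⠀⠿⠿⠿⠿⠿⠀⠀⠀
⠀⠂⠂⠂⠂⠂⠿⠀⠀
⠀⠂⠂⠂⠂⠂⠿⠀⠀
⠀⠂⠶⠂⠂⠂⠿⠿⠀
⠀⠂⠂⠂⣾⠂⠿⠿⠀
⠀⠂⠂⠂⠂⠂⠿⠿⠀
⠀⠂⠂⠂⠂⠂⠿⠿⠀
⠀⠿⠿⠿⠿⠿⠿⠿⠀
⠀⠀⠀⠀⠀⠀⠀⠀⠀

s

⠀⠂⠂⠂⠂⠂⠿⠀⠀
⠀⠂⠂⠂⠂⠂⠿⠀⠀
⠀⠂⠶⠂⠂⠂⠿⠿⠀
⠀⠂⠂⠂⠂⠂⠿⠿⠀
⠀⠂⠂⠂⣾⠂⠿⠿⠀
⠀⠂⠂⠂⠂⠂⠿⠿⠀
⠀⠿⠿⠿⠿⠿⠿⠿⠀
⠀⠀⠀⠀⠀⠀⠀⠀⠀
⠿⠿⠿⠿⠿⠿⠿⠿⠿

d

⠂⠂⠂⠂⠂⠿⠀⠀⠀
⠂⠂⠂⠂⠂⠿⠀⠀⠀
⠂⠶⠂⠂⠂⠿⠿⠀⠀
⠂⠂⠂⠂⠂⠿⠿⠀⠀
⠂⠂⠂⠂⣾⠿⠿⠀⠀
⠂⠂⠂⠂⠂⠿⠿⠀⠀
⠿⠿⠿⠿⠿⠿⠿⠀⠀
⠀⠀⠀⠀⠀⠀⠀⠀⠀
⠿⠿⠿⠿⠿⠿⠿⠿⠿

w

⠿⠿⠿⠿⠿⠀⠀⠀⠀
⠂⠂⠂⠂⠂⠿⠀⠀⠀
⠂⠂⠂⠂⠂⠿⠿⠀⠀
⠂⠶⠂⠂⠂⠿⠿⠀⠀
⠂⠂⠂⠂⣾⠿⠿⠀⠀
⠂⠂⠂⠂⠂⠿⠿⠀⠀
⠂⠂⠂⠂⠂⠿⠿⠀⠀
⠿⠿⠿⠿⠿⠿⠿⠀⠀
⠀⠀⠀⠀⠀⠀⠀⠀⠀

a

⠀⠿⠿⠿⠿⠿⠀⠀⠀
⠀⠂⠂⠂⠂⠂⠿⠀⠀
⠀⠂⠂⠂⠂⠂⠿⠿⠀
⠀⠂⠶⠂⠂⠂⠿⠿⠀
⠀⠂⠂⠂⣾⠂⠿⠿⠀
⠀⠂⠂⠂⠂⠂⠿⠿⠀
⠀⠂⠂⠂⠂⠂⠿⠿⠀
⠀⠿⠿⠿⠿⠿⠿⠿⠀
⠀⠀⠀⠀⠀⠀⠀⠀⠀

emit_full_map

⠿⠿⠿⠿⠿⠀⠀
⠂⠂⠂⠂⠂⠿⠀
⠂⠂⠂⠂⠂⠿⠿
⠂⠶⠂⠂⠂⠿⠿
⠂⠂⠂⣾⠂⠿⠿
⠂⠂⠂⠂⠂⠿⠿
⠂⠂⠂⠂⠂⠿⠿
⠿⠿⠿⠿⠿⠿⠿

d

⠿⠿⠿⠿⠿⠀⠀⠀⠀
⠂⠂⠂⠂⠂⠿⠀⠀⠀
⠂⠂⠂⠂⠂⠿⠿⠀⠀
⠂⠶⠂⠂⠂⠿⠿⠀⠀
⠂⠂⠂⠂⣾⠿⠿⠀⠀
⠂⠂⠂⠂⠂⠿⠿⠀⠀
⠂⠂⠂⠂⠂⠿⠿⠀⠀
⠿⠿⠿⠿⠿⠿⠿⠀⠀
⠀⠀⠀⠀⠀⠀⠀⠀⠀

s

⠂⠂⠂⠂⠂⠿⠀⠀⠀
⠂⠂⠂⠂⠂⠿⠿⠀⠀
⠂⠶⠂⠂⠂⠿⠿⠀⠀
⠂⠂⠂⠂⠂⠿⠿⠀⠀
⠂⠂⠂⠂⣾⠿⠿⠀⠀
⠂⠂⠂⠂⠂⠿⠿⠀⠀
⠿⠿⠿⠿⠿⠿⠿⠀⠀
⠀⠀⠀⠀⠀⠀⠀⠀⠀
⠿⠿⠿⠿⠿⠿⠿⠿⠿

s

⠂⠂⠂⠂⠂⠿⠿⠀⠀
⠂⠶⠂⠂⠂⠿⠿⠀⠀
⠂⠂⠂⠂⠂⠿⠿⠀⠀
⠂⠂⠂⠂⠂⠿⠿⠀⠀
⠂⠂⠂⠂⣾⠿⠿⠀⠀
⠿⠿⠿⠿⠿⠿⠿⠀⠀
⠀⠀⠿⠿⠿⠿⠿⠀⠀
⠿⠿⠿⠿⠿⠿⠿⠿⠿
⠿⠿⠿⠿⠿⠿⠿⠿⠿

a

⠀⠂⠂⠂⠂⠂⠿⠿⠀
⠀⠂⠶⠂⠂⠂⠿⠿⠀
⠀⠂⠂⠂⠂⠂⠿⠿⠀
⠀⠂⠂⠂⠂⠂⠿⠿⠀
⠀⠂⠂⠂⣾⠂⠿⠿⠀
⠀⠿⠿⠿⠿⠿⠿⠿⠀
⠀⠀⠿⠿⠿⠿⠿⠿⠀
⠿⠿⠿⠿⠿⠿⠿⠿⠿
⠿⠿⠿⠿⠿⠿⠿⠿⠿

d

⠂⠂⠂⠂⠂⠿⠿⠀⠀
⠂⠶⠂⠂⠂⠿⠿⠀⠀
⠂⠂⠂⠂⠂⠿⠿⠀⠀
⠂⠂⠂⠂⠂⠿⠿⠀⠀
⠂⠂⠂⠂⣾⠿⠿⠀⠀
⠿⠿⠿⠿⠿⠿⠿⠀⠀
⠀⠿⠿⠿⠿⠿⠿⠀⠀
⠿⠿⠿⠿⠿⠿⠿⠿⠿
⠿⠿⠿⠿⠿⠿⠿⠿⠿

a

⠀⠂⠂⠂⠂⠂⠿⠿⠀
⠀⠂⠶⠂⠂⠂⠿⠿⠀
⠀⠂⠂⠂⠂⠂⠿⠿⠀
⠀⠂⠂⠂⠂⠂⠿⠿⠀
⠀⠂⠂⠂⣾⠂⠿⠿⠀
⠀⠿⠿⠿⠿⠿⠿⠿⠀
⠀⠀⠿⠿⠿⠿⠿⠿⠀
⠿⠿⠿⠿⠿⠿⠿⠿⠿
⠿⠿⠿⠿⠿⠿⠿⠿⠿

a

⠀⠀⠂⠂⠂⠂⠂⠿⠿
⠀⠀⠂⠶⠂⠂⠂⠿⠿
⠀⠀⠂⠂⠂⠂⠂⠿⠿
⠀⠀⠂⠂⠂⠂⠂⠿⠿
⠀⠀⠂⠂⣾⠂⠂⠿⠿
⠀⠀⠿⠿⠿⠿⠿⠿⠿
⠀⠀⠿⠿⠿⠿⠿⠿⠿
⠿⠿⠿⠿⠿⠿⠿⠿⠿
⠿⠿⠿⠿⠿⠿⠿⠿⠿

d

⠀⠂⠂⠂⠂⠂⠿⠿⠀
⠀⠂⠶⠂⠂⠂⠿⠿⠀
⠀⠂⠂⠂⠂⠂⠿⠿⠀
⠀⠂⠂⠂⠂⠂⠿⠿⠀
⠀⠂⠂⠂⣾⠂⠿⠿⠀
⠀⠿⠿⠿⠿⠿⠿⠿⠀
⠀⠿⠿⠿⠿⠿⠿⠿⠀
⠿⠿⠿⠿⠿⠿⠿⠿⠿
⠿⠿⠿⠿⠿⠿⠿⠿⠿

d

⠂⠂⠂⠂⠂⠿⠿⠀⠀
⠂⠶⠂⠂⠂⠿⠿⠀⠀
⠂⠂⠂⠂⠂⠿⠿⠀⠀
⠂⠂⠂⠂⠂⠿⠿⠀⠀
⠂⠂⠂⠂⣾⠿⠿⠀⠀
⠿⠿⠿⠿⠿⠿⠿⠀⠀
⠿⠿⠿⠿⠿⠿⠿⠀⠀
⠿⠿⠿⠿⠿⠿⠿⠿⠿
⠿⠿⠿⠿⠿⠿⠿⠿⠿

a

⠀⠂⠂⠂⠂⠂⠿⠿⠀
⠀⠂⠶⠂⠂⠂⠿⠿⠀
⠀⠂⠂⠂⠂⠂⠿⠿⠀
⠀⠂⠂⠂⠂⠂⠿⠿⠀
⠀⠂⠂⠂⣾⠂⠿⠿⠀
⠀⠿⠿⠿⠿⠿⠿⠿⠀
⠀⠿⠿⠿⠿⠿⠿⠿⠀
⠿⠿⠿⠿⠿⠿⠿⠿⠿
⠿⠿⠿⠿⠿⠿⠿⠿⠿

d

⠂⠂⠂⠂⠂⠿⠿⠀⠀
⠂⠶⠂⠂⠂⠿⠿⠀⠀
⠂⠂⠂⠂⠂⠿⠿⠀⠀
⠂⠂⠂⠂⠂⠿⠿⠀⠀
⠂⠂⠂⠂⣾⠿⠿⠀⠀
⠿⠿⠿⠿⠿⠿⠿⠀⠀
⠿⠿⠿⠿⠿⠿⠿⠀⠀
⠿⠿⠿⠿⠿⠿⠿⠿⠿
⠿⠿⠿⠿⠿⠿⠿⠿⠿

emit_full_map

⠿⠿⠿⠿⠿⠀⠀
⠂⠂⠂⠂⠂⠿⠀
⠂⠂⠂⠂⠂⠿⠿
⠂⠶⠂⠂⠂⠿⠿
⠂⠂⠂⠂⠂⠿⠿
⠂⠂⠂⠂⠂⠿⠿
⠂⠂⠂⠂⣾⠿⠿
⠿⠿⠿⠿⠿⠿⠿
⠿⠿⠿⠿⠿⠿⠿


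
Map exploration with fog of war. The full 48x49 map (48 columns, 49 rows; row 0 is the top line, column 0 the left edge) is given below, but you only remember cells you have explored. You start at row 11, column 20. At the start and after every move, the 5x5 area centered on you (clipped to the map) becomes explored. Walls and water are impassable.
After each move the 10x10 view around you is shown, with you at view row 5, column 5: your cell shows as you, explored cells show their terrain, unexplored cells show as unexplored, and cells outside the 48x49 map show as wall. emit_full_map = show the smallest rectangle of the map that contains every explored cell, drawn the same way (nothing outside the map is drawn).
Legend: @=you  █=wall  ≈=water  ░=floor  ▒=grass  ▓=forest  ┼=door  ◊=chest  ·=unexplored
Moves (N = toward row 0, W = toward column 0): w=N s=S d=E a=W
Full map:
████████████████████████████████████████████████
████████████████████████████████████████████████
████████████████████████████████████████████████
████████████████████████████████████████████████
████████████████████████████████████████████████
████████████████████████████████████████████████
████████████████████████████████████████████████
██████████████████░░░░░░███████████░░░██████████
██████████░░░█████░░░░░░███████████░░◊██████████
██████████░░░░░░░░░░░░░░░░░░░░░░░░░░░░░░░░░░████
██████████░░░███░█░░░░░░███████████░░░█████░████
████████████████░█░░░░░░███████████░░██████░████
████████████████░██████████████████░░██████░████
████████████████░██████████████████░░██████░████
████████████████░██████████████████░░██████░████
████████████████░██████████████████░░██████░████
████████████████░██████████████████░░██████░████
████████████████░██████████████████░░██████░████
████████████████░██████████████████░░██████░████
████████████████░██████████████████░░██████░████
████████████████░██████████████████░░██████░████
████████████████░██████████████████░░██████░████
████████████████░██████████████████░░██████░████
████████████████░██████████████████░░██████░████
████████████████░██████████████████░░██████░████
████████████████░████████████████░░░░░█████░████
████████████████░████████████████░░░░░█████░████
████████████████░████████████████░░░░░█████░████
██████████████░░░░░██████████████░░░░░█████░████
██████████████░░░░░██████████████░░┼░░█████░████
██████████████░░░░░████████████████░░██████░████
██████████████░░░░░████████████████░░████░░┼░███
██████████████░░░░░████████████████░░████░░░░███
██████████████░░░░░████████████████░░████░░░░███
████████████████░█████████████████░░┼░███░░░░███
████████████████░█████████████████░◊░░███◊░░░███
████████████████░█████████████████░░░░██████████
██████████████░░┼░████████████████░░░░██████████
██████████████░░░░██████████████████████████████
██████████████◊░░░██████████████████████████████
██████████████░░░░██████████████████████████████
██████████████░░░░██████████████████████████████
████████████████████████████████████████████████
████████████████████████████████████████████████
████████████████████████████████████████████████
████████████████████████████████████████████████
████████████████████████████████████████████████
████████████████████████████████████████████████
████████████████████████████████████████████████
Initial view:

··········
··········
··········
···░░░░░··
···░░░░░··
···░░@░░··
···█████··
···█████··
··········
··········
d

··········
··········
··········
··░░░░░░··
··░░░░░░··
··░░░@░░··
··██████··
··██████··
··········
··········

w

··········
··········
··········
···░░░░░··
··░░░░░░··
··░░░@░░··
··░░░░░░··
··██████··
··██████··
··········

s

··········
··········
···░░░░░··
··░░░░░░··
··░░░░░░··
··░░░@░░··
··██████··
··██████··
··········
··········

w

··········
··········
··········
···░░░░░··
··░░░░░░··
··░░░@░░··
··░░░░░░··
··██████··
··██████··
··········

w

··········
··········
··········
···░░░░░··
···░░░░░··
··░░░@░░··
··░░░░░░··
··░░░░░░··
··██████··
··██████··

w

··········
··········
··········
···█████··
···░░░░░··
···░░@░░··
··░░░░░░··
··░░░░░░··
··░░░░░░··
··██████··

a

··········
··········
··········
···██████·
···░░░░░░·
···░░@░░░·
···░░░░░░·
···░░░░░░·
···░░░░░░·
···██████·

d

··········
··········
··········
··██████··
··░░░░░░··
··░░░@░░··
··░░░░░░··
··░░░░░░··
··░░░░░░··
··██████··

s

··········
··········
··██████··
··░░░░░░··
··░░░░░░··
··░░░@░░··
··░░░░░░··
··░░░░░░··
··██████··
··██████··

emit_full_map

██████
░░░░░░
░░░░░░
░░░@░░
░░░░░░
░░░░░░
██████
██████

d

··········
··········
·██████···
·░░░░░░█··
·░░░░░░█··
·░░░░@░░··
·░░░░░░█··
·░░░░░░█··
·██████···
·██████···

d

··········
··········
██████····
░░░░░░██··
░░░░░░██··
░░░░░@░░··
░░░░░░██··
░░░░░░██··
██████····
██████····

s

··········
██████····
░░░░░░██··
░░░░░░██··
░░░░░░░░··
░░░░░@██··
░░░░░░██··
████████··
██████····
··········

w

··········
··········
██████····
░░░░░░██··
░░░░░░██··
░░░░░@░░··
░░░░░░██··
░░░░░░██··
████████··
██████····

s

··········
██████····
░░░░░░██··
░░░░░░██··
░░░░░░░░··
░░░░░@██··
░░░░░░██··
████████··
██████····
··········

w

··········
··········
██████····
░░░░░░██··
░░░░░░██··
░░░░░@░░··
░░░░░░██··
░░░░░░██··
████████··
██████····

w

··········
··········
··········
████████··
░░░░░░██··
░░░░░@██··
░░░░░░░░··
░░░░░░██··
░░░░░░██··
████████··

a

··········
··········
··········
·████████·
·░░░░░░██·
·░░░░@░██·
·░░░░░░░░·
·░░░░░░██·
·░░░░░░██·
·████████·

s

··········
··········
·████████·
·░░░░░░██·
·░░░░░░██·
·░░░░@░░░·
·░░░░░░██·
·░░░░░░██·
·████████·
·██████···

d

··········
··········
████████··
░░░░░░██··
░░░░░░██··
░░░░░@░░··
░░░░░░██··
░░░░░░██··
████████··
██████····

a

··········
··········
·████████·
·░░░░░░██·
·░░░░░░██·
·░░░░@░░░·
·░░░░░░██·
·░░░░░░██·
·████████·
·██████···

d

··········
··········
████████··
░░░░░░██··
░░░░░░██··
░░░░░@░░··
░░░░░░██··
░░░░░░██··
████████··
██████····

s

··········
████████··
░░░░░░██··
░░░░░░██··
░░░░░░░░··
░░░░░@██··
░░░░░░██··
████████··
██████····
··········

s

████████··
░░░░░░██··
░░░░░░██··
░░░░░░░░··
░░░░░░██··
░░░░░@██··
████████··
████████··
··········
··········

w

··········
████████··
░░░░░░██··
░░░░░░██··
░░░░░░░░··
░░░░░@██··
░░░░░░██··
████████··
████████··
··········

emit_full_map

████████
░░░░░░██
░░░░░░██
░░░░░░░░
░░░░░@██
░░░░░░██
████████
████████
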